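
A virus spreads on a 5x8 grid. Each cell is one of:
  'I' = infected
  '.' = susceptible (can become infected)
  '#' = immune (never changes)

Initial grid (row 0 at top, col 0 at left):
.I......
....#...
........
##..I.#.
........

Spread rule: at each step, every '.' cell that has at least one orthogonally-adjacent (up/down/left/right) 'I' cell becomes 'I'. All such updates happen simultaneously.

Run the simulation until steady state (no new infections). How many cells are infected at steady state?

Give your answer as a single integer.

Step 0 (initial): 2 infected
Step 1: +7 new -> 9 infected
Step 2: +9 new -> 18 infected
Step 3: +8 new -> 26 infected
Step 4: +5 new -> 31 infected
Step 5: +4 new -> 35 infected
Step 6: +1 new -> 36 infected
Step 7: +0 new -> 36 infected

Answer: 36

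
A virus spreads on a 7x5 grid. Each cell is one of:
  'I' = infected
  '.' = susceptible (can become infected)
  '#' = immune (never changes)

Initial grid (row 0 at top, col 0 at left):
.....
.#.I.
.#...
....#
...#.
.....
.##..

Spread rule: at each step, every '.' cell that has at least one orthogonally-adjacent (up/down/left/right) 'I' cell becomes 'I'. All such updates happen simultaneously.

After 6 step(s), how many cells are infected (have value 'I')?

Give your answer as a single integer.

Answer: 23

Derivation:
Step 0 (initial): 1 infected
Step 1: +4 new -> 5 infected
Step 2: +5 new -> 10 infected
Step 3: +2 new -> 12 infected
Step 4: +3 new -> 15 infected
Step 5: +4 new -> 19 infected
Step 6: +4 new -> 23 infected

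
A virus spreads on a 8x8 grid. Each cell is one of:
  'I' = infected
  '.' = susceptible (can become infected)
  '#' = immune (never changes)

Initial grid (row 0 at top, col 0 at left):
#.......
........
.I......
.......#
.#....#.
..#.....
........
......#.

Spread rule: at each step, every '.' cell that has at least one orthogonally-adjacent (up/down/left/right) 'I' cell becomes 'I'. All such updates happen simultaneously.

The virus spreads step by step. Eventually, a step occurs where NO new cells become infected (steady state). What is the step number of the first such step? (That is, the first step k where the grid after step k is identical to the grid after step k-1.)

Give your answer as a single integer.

Answer: 12

Derivation:
Step 0 (initial): 1 infected
Step 1: +4 new -> 5 infected
Step 2: +6 new -> 11 infected
Step 3: +6 new -> 17 infected
Step 4: +6 new -> 23 infected
Step 5: +8 new -> 31 infected
Step 6: +9 new -> 40 infected
Step 7: +7 new -> 47 infected
Step 8: +5 new -> 52 infected
Step 9: +3 new -> 55 infected
Step 10: +2 new -> 57 infected
Step 11: +1 new -> 58 infected
Step 12: +0 new -> 58 infected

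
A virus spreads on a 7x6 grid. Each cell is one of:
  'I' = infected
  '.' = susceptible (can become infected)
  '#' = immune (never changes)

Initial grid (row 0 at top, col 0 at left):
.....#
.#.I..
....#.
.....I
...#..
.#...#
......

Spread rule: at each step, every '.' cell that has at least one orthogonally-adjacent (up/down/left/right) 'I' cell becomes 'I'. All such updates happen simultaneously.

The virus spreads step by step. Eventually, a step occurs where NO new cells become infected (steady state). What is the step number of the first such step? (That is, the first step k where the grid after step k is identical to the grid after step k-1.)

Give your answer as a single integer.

Answer: 9

Derivation:
Step 0 (initial): 2 infected
Step 1: +7 new -> 9 infected
Step 2: +6 new -> 15 infected
Step 3: +4 new -> 19 infected
Step 4: +6 new -> 25 infected
Step 5: +6 new -> 31 infected
Step 6: +2 new -> 33 infected
Step 7: +2 new -> 35 infected
Step 8: +1 new -> 36 infected
Step 9: +0 new -> 36 infected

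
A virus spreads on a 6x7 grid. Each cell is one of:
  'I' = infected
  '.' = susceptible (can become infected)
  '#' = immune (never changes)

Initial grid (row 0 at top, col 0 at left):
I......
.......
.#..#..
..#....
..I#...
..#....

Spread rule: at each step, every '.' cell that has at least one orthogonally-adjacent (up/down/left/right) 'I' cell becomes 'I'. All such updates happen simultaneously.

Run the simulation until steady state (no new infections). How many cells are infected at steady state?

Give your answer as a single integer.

Answer: 37

Derivation:
Step 0 (initial): 2 infected
Step 1: +3 new -> 5 infected
Step 2: +6 new -> 11 infected
Step 3: +4 new -> 15 infected
Step 4: +3 new -> 18 infected
Step 5: +3 new -> 21 infected
Step 6: +3 new -> 24 infected
Step 7: +3 new -> 27 infected
Step 8: +3 new -> 30 infected
Step 9: +3 new -> 33 infected
Step 10: +3 new -> 36 infected
Step 11: +1 new -> 37 infected
Step 12: +0 new -> 37 infected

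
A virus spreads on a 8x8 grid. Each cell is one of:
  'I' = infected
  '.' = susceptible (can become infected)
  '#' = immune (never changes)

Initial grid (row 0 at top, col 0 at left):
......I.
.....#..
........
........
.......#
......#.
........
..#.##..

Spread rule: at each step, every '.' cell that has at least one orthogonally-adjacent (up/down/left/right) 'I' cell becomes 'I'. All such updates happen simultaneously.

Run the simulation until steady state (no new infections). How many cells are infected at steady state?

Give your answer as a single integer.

Answer: 58

Derivation:
Step 0 (initial): 1 infected
Step 1: +3 new -> 4 infected
Step 2: +3 new -> 7 infected
Step 3: +5 new -> 12 infected
Step 4: +6 new -> 18 infected
Step 5: +5 new -> 23 infected
Step 6: +6 new -> 29 infected
Step 7: +6 new -> 35 infected
Step 8: +6 new -> 41 infected
Step 9: +6 new -> 47 infected
Step 10: +6 new -> 53 infected
Step 11: +2 new -> 55 infected
Step 12: +2 new -> 57 infected
Step 13: +1 new -> 58 infected
Step 14: +0 new -> 58 infected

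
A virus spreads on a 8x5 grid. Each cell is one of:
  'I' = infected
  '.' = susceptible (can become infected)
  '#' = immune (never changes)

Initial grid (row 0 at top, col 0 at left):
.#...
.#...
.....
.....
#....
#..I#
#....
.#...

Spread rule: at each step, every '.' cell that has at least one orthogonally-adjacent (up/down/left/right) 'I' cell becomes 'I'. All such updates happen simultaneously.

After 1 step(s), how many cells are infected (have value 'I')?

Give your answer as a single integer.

Answer: 4

Derivation:
Step 0 (initial): 1 infected
Step 1: +3 new -> 4 infected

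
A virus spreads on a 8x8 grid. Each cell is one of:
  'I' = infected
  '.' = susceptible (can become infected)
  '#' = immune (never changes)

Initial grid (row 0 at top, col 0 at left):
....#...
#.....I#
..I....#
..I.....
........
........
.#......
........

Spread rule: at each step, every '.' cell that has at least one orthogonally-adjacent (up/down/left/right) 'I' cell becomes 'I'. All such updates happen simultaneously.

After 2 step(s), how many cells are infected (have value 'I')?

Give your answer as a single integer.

Answer: 27

Derivation:
Step 0 (initial): 3 infected
Step 1: +9 new -> 12 infected
Step 2: +15 new -> 27 infected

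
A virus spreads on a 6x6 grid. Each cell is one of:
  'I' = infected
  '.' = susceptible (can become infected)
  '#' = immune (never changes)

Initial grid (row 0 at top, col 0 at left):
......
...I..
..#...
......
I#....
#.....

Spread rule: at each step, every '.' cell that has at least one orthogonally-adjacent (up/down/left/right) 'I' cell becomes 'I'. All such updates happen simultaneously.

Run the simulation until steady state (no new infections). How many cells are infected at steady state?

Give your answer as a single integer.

Step 0 (initial): 2 infected
Step 1: +5 new -> 7 infected
Step 2: +8 new -> 15 infected
Step 3: +8 new -> 23 infected
Step 4: +5 new -> 28 infected
Step 5: +3 new -> 31 infected
Step 6: +2 new -> 33 infected
Step 7: +0 new -> 33 infected

Answer: 33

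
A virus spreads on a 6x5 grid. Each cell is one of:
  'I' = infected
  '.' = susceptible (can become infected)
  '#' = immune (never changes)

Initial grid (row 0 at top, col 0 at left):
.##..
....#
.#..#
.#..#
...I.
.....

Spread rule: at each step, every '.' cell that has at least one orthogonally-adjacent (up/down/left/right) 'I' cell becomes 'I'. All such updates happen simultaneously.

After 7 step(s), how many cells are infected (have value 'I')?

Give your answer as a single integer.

Answer: 23

Derivation:
Step 0 (initial): 1 infected
Step 1: +4 new -> 5 infected
Step 2: +5 new -> 10 infected
Step 3: +4 new -> 14 infected
Step 4: +4 new -> 18 infected
Step 5: +3 new -> 21 infected
Step 6: +1 new -> 22 infected
Step 7: +1 new -> 23 infected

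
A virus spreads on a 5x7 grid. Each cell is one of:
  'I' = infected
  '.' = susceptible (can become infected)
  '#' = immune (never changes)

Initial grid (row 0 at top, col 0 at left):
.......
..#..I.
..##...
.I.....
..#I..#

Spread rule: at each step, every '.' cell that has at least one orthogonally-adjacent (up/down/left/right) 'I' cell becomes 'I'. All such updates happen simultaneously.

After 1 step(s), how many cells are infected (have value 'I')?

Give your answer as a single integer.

Step 0 (initial): 3 infected
Step 1: +10 new -> 13 infected

Answer: 13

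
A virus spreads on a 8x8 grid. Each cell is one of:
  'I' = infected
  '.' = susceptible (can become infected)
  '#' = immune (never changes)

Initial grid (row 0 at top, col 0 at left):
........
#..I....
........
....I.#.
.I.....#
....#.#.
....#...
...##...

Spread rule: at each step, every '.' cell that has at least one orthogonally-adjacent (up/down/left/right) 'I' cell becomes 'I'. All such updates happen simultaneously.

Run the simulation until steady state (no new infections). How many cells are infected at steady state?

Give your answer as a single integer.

Answer: 56

Derivation:
Step 0 (initial): 3 infected
Step 1: +12 new -> 15 infected
Step 2: +14 new -> 29 infected
Step 3: +11 new -> 40 infected
Step 4: +8 new -> 48 infected
Step 5: +4 new -> 52 infected
Step 6: +2 new -> 54 infected
Step 7: +2 new -> 56 infected
Step 8: +0 new -> 56 infected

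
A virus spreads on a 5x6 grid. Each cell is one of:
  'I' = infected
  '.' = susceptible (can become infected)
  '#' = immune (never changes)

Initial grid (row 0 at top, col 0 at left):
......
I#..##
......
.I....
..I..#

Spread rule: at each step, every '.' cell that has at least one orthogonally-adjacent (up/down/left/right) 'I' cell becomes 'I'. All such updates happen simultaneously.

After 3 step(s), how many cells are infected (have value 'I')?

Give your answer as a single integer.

Answer: 19

Derivation:
Step 0 (initial): 3 infected
Step 1: +7 new -> 10 infected
Step 2: +5 new -> 15 infected
Step 3: +4 new -> 19 infected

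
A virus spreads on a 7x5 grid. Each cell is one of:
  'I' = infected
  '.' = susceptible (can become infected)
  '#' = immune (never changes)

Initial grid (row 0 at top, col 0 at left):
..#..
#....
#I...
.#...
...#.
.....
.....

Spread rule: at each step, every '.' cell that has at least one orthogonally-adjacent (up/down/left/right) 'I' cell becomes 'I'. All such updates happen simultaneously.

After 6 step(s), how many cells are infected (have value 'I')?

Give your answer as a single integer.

Step 0 (initial): 1 infected
Step 1: +2 new -> 3 infected
Step 2: +4 new -> 7 infected
Step 3: +5 new -> 12 infected
Step 4: +5 new -> 17 infected
Step 5: +6 new -> 23 infected
Step 6: +5 new -> 28 infected

Answer: 28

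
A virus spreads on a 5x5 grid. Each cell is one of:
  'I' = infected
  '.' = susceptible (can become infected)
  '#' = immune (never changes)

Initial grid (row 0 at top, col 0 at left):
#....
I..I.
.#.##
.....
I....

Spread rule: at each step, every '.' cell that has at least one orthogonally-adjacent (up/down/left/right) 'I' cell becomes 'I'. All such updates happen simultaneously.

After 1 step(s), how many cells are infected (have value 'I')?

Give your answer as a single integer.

Step 0 (initial): 3 infected
Step 1: +7 new -> 10 infected

Answer: 10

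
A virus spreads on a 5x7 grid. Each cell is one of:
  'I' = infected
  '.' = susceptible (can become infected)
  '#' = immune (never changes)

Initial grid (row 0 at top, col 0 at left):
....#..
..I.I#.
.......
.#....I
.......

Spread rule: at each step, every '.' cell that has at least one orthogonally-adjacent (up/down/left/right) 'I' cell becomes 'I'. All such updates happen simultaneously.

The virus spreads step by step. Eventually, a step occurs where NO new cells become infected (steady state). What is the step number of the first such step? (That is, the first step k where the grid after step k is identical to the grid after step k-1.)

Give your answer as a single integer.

Step 0 (initial): 3 infected
Step 1: +8 new -> 11 infected
Step 2: +10 new -> 21 infected
Step 3: +6 new -> 27 infected
Step 4: +4 new -> 31 infected
Step 5: +1 new -> 32 infected
Step 6: +0 new -> 32 infected

Answer: 6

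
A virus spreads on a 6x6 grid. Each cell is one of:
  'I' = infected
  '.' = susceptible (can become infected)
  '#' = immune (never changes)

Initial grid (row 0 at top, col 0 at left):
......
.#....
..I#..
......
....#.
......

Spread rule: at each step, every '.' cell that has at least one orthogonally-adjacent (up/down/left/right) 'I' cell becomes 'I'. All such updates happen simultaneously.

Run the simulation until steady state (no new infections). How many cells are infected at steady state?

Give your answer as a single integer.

Answer: 33

Derivation:
Step 0 (initial): 1 infected
Step 1: +3 new -> 4 infected
Step 2: +6 new -> 10 infected
Step 3: +9 new -> 19 infected
Step 4: +8 new -> 27 infected
Step 5: +5 new -> 32 infected
Step 6: +1 new -> 33 infected
Step 7: +0 new -> 33 infected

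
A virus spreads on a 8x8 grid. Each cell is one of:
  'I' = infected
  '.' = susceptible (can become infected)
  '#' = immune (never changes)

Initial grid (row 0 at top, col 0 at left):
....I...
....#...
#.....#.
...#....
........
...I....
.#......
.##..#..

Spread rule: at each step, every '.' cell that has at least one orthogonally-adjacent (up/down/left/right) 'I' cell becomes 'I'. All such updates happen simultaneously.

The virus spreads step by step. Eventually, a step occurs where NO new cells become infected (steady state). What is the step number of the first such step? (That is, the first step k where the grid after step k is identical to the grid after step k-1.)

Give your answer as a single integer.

Answer: 7

Derivation:
Step 0 (initial): 2 infected
Step 1: +6 new -> 8 infected
Step 2: +11 new -> 19 infected
Step 3: +14 new -> 33 infected
Step 4: +12 new -> 45 infected
Step 5: +9 new -> 54 infected
Step 6: +2 new -> 56 infected
Step 7: +0 new -> 56 infected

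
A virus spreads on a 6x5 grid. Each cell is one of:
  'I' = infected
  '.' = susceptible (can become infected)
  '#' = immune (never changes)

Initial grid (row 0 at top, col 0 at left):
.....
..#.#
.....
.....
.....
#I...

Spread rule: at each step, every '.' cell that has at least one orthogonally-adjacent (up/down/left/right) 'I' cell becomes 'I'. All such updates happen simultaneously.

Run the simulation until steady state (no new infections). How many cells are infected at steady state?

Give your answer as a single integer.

Answer: 27

Derivation:
Step 0 (initial): 1 infected
Step 1: +2 new -> 3 infected
Step 2: +4 new -> 7 infected
Step 3: +5 new -> 12 infected
Step 4: +5 new -> 17 infected
Step 5: +4 new -> 21 infected
Step 6: +4 new -> 25 infected
Step 7: +1 new -> 26 infected
Step 8: +1 new -> 27 infected
Step 9: +0 new -> 27 infected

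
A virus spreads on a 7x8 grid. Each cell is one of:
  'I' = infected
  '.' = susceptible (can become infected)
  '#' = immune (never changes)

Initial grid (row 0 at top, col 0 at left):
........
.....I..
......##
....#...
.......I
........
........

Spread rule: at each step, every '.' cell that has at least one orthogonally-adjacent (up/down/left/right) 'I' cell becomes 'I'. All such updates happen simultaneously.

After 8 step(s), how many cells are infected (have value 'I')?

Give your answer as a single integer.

Step 0 (initial): 2 infected
Step 1: +7 new -> 9 infected
Step 2: +10 new -> 19 infected
Step 3: +7 new -> 26 infected
Step 4: +7 new -> 33 infected
Step 5: +7 new -> 40 infected
Step 6: +6 new -> 46 infected
Step 7: +4 new -> 50 infected
Step 8: +2 new -> 52 infected

Answer: 52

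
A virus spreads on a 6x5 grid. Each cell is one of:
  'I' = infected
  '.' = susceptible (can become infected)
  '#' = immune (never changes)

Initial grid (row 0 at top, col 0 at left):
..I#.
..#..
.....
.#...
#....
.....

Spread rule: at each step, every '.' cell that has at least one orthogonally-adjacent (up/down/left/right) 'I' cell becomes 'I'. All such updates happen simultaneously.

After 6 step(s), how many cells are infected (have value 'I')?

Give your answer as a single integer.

Answer: 15

Derivation:
Step 0 (initial): 1 infected
Step 1: +1 new -> 2 infected
Step 2: +2 new -> 4 infected
Step 3: +2 new -> 6 infected
Step 4: +2 new -> 8 infected
Step 5: +3 new -> 11 infected
Step 6: +4 new -> 15 infected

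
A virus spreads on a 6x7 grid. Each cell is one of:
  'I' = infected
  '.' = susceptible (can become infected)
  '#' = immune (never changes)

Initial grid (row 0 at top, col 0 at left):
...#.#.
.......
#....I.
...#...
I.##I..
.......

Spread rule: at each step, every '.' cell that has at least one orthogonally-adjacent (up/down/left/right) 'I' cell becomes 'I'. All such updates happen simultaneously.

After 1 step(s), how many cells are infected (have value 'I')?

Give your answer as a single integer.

Step 0 (initial): 3 infected
Step 1: +10 new -> 13 infected

Answer: 13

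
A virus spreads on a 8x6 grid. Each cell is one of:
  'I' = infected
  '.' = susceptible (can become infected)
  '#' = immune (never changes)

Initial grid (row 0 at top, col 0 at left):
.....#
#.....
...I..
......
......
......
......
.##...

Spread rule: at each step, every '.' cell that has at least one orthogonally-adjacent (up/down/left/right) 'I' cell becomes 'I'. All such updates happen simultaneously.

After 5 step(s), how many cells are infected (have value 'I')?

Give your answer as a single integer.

Step 0 (initial): 1 infected
Step 1: +4 new -> 5 infected
Step 2: +8 new -> 13 infected
Step 3: +10 new -> 23 infected
Step 4: +7 new -> 30 infected
Step 5: +7 new -> 37 infected

Answer: 37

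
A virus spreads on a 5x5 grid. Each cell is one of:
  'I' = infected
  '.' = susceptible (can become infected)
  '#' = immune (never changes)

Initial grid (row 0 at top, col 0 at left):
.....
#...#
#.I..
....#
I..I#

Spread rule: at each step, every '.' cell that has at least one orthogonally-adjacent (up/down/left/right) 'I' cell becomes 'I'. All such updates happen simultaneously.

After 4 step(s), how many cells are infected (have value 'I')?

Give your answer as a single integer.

Step 0 (initial): 3 infected
Step 1: +8 new -> 11 infected
Step 2: +5 new -> 16 infected
Step 3: +2 new -> 18 infected
Step 4: +2 new -> 20 infected

Answer: 20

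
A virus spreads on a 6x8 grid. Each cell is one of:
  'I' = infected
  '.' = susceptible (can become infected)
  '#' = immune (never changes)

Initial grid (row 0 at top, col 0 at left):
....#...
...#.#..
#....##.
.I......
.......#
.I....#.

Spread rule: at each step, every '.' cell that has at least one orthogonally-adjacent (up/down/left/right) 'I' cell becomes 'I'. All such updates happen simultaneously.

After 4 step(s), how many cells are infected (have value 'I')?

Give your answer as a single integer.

Step 0 (initial): 2 infected
Step 1: +6 new -> 8 infected
Step 2: +6 new -> 14 infected
Step 3: +7 new -> 21 infected
Step 4: +6 new -> 27 infected

Answer: 27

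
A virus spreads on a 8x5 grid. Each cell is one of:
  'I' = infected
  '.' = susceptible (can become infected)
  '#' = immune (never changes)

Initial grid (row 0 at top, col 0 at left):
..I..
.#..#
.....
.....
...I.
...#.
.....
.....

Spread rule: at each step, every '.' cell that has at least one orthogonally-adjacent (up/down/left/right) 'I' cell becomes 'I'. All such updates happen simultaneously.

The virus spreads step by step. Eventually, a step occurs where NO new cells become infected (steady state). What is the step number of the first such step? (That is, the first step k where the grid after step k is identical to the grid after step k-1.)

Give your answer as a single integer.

Answer: 7

Derivation:
Step 0 (initial): 2 infected
Step 1: +6 new -> 8 infected
Step 2: +10 new -> 18 infected
Step 3: +8 new -> 26 infected
Step 4: +7 new -> 33 infected
Step 5: +3 new -> 36 infected
Step 6: +1 new -> 37 infected
Step 7: +0 new -> 37 infected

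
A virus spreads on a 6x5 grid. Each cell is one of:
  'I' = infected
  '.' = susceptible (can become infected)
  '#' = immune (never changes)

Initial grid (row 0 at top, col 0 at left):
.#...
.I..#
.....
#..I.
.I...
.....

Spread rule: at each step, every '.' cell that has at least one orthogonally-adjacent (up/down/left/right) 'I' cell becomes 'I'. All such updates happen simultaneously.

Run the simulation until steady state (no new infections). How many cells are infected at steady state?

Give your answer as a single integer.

Answer: 27

Derivation:
Step 0 (initial): 3 infected
Step 1: +11 new -> 14 infected
Step 2: +10 new -> 24 infected
Step 3: +2 new -> 26 infected
Step 4: +1 new -> 27 infected
Step 5: +0 new -> 27 infected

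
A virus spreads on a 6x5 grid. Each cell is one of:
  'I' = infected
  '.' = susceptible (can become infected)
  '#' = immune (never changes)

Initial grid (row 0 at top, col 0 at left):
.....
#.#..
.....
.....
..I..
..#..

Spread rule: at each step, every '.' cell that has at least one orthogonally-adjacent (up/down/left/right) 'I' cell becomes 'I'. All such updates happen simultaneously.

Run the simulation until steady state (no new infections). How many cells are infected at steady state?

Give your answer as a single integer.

Answer: 27

Derivation:
Step 0 (initial): 1 infected
Step 1: +3 new -> 4 infected
Step 2: +7 new -> 11 infected
Step 3: +6 new -> 17 infected
Step 4: +4 new -> 21 infected
Step 5: +3 new -> 24 infected
Step 6: +3 new -> 27 infected
Step 7: +0 new -> 27 infected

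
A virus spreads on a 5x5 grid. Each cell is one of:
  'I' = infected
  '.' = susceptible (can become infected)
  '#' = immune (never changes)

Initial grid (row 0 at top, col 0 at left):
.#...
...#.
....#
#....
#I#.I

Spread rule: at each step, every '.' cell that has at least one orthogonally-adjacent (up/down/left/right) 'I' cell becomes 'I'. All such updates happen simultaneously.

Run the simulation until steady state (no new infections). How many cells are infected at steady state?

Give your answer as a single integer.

Step 0 (initial): 2 infected
Step 1: +3 new -> 5 infected
Step 2: +3 new -> 8 infected
Step 3: +4 new -> 12 infected
Step 4: +2 new -> 14 infected
Step 5: +2 new -> 16 infected
Step 6: +1 new -> 17 infected
Step 7: +1 new -> 18 infected
Step 8: +1 new -> 19 infected
Step 9: +0 new -> 19 infected

Answer: 19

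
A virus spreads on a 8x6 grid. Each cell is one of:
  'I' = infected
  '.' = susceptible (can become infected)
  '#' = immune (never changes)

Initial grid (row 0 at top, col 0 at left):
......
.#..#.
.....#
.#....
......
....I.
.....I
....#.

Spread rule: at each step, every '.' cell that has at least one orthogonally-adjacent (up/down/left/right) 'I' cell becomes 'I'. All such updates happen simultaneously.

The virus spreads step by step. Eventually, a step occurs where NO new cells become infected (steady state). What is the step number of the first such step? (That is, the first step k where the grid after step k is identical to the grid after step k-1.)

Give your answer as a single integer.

Step 0 (initial): 2 infected
Step 1: +5 new -> 7 infected
Step 2: +5 new -> 12 infected
Step 3: +7 new -> 19 infected
Step 4: +6 new -> 25 infected
Step 5: +5 new -> 30 infected
Step 6: +5 new -> 35 infected
Step 7: +3 new -> 38 infected
Step 8: +3 new -> 41 infected
Step 9: +2 new -> 43 infected
Step 10: +0 new -> 43 infected

Answer: 10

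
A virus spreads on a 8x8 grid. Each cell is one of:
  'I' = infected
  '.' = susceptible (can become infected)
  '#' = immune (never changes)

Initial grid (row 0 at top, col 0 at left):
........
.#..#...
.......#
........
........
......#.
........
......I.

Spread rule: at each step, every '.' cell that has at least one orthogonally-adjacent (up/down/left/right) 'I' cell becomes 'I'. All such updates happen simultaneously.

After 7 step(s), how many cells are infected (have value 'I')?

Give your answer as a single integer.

Step 0 (initial): 1 infected
Step 1: +3 new -> 4 infected
Step 2: +3 new -> 7 infected
Step 3: +4 new -> 11 infected
Step 4: +5 new -> 16 infected
Step 5: +7 new -> 23 infected
Step 6: +7 new -> 30 infected
Step 7: +7 new -> 37 infected

Answer: 37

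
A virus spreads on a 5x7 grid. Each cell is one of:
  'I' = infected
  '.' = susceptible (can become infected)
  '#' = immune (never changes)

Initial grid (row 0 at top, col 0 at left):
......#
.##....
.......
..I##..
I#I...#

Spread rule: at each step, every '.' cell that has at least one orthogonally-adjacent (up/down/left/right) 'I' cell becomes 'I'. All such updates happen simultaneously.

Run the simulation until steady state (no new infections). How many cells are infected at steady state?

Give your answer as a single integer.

Answer: 28

Derivation:
Step 0 (initial): 3 infected
Step 1: +4 new -> 7 infected
Step 2: +4 new -> 11 infected
Step 3: +4 new -> 15 infected
Step 4: +5 new -> 20 infected
Step 5: +6 new -> 26 infected
Step 6: +2 new -> 28 infected
Step 7: +0 new -> 28 infected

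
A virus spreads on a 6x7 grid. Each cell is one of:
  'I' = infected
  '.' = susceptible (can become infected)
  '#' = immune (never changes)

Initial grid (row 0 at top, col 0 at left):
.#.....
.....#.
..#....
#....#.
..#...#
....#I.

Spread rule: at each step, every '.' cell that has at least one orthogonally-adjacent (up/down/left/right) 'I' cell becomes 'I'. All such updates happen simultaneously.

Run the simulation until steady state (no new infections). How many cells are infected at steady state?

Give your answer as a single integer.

Answer: 34

Derivation:
Step 0 (initial): 1 infected
Step 1: +2 new -> 3 infected
Step 2: +1 new -> 4 infected
Step 3: +2 new -> 6 infected
Step 4: +3 new -> 9 infected
Step 5: +5 new -> 14 infected
Step 6: +5 new -> 19 infected
Step 7: +8 new -> 27 infected
Step 8: +5 new -> 32 infected
Step 9: +1 new -> 33 infected
Step 10: +1 new -> 34 infected
Step 11: +0 new -> 34 infected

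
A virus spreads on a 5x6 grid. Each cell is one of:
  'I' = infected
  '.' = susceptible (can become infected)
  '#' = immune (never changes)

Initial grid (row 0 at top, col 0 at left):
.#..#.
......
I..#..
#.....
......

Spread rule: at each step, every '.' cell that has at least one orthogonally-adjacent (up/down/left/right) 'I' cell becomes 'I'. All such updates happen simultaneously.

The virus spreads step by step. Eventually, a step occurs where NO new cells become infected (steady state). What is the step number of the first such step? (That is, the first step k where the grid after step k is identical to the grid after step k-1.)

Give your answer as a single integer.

Answer: 8

Derivation:
Step 0 (initial): 1 infected
Step 1: +2 new -> 3 infected
Step 2: +4 new -> 7 infected
Step 3: +3 new -> 10 infected
Step 4: +5 new -> 15 infected
Step 5: +4 new -> 19 infected
Step 6: +4 new -> 23 infected
Step 7: +3 new -> 26 infected
Step 8: +0 new -> 26 infected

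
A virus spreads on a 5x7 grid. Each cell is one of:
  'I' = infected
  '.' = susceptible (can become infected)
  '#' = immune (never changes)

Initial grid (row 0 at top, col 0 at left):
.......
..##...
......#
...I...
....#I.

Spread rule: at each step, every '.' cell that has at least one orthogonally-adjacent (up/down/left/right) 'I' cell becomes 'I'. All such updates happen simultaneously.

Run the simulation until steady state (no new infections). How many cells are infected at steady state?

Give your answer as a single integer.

Answer: 31

Derivation:
Step 0 (initial): 2 infected
Step 1: +6 new -> 8 infected
Step 2: +6 new -> 14 infected
Step 3: +5 new -> 19 infected
Step 4: +6 new -> 25 infected
Step 5: +4 new -> 29 infected
Step 6: +2 new -> 31 infected
Step 7: +0 new -> 31 infected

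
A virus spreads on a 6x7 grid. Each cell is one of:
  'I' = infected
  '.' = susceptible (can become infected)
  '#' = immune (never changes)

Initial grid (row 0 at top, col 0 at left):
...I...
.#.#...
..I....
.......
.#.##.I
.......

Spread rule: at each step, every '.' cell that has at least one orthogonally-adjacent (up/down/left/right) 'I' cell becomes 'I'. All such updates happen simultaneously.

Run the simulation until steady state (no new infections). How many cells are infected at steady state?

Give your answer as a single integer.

Step 0 (initial): 3 infected
Step 1: +9 new -> 12 infected
Step 2: +11 new -> 23 infected
Step 3: +10 new -> 33 infected
Step 4: +3 new -> 36 infected
Step 5: +1 new -> 37 infected
Step 6: +0 new -> 37 infected

Answer: 37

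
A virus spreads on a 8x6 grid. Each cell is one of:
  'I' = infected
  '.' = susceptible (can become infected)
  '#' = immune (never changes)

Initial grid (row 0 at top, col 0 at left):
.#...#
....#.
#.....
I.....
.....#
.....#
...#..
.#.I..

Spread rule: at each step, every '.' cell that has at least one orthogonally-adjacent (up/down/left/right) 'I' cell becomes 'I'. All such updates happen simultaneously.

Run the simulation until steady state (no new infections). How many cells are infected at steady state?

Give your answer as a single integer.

Step 0 (initial): 2 infected
Step 1: +4 new -> 6 infected
Step 2: +7 new -> 13 infected
Step 3: +10 new -> 23 infected
Step 4: +8 new -> 31 infected
Step 5: +5 new -> 36 infected
Step 6: +2 new -> 38 infected
Step 7: +2 new -> 40 infected
Step 8: +0 new -> 40 infected

Answer: 40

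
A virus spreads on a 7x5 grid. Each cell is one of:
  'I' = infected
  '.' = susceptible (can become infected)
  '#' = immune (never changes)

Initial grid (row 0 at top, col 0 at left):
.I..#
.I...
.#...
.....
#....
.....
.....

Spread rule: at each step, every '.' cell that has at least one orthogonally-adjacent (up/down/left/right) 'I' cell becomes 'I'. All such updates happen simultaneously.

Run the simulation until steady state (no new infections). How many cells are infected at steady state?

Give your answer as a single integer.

Answer: 32

Derivation:
Step 0 (initial): 2 infected
Step 1: +4 new -> 6 infected
Step 2: +4 new -> 10 infected
Step 3: +4 new -> 14 infected
Step 4: +4 new -> 18 infected
Step 5: +4 new -> 22 infected
Step 6: +4 new -> 26 infected
Step 7: +4 new -> 30 infected
Step 8: +2 new -> 32 infected
Step 9: +0 new -> 32 infected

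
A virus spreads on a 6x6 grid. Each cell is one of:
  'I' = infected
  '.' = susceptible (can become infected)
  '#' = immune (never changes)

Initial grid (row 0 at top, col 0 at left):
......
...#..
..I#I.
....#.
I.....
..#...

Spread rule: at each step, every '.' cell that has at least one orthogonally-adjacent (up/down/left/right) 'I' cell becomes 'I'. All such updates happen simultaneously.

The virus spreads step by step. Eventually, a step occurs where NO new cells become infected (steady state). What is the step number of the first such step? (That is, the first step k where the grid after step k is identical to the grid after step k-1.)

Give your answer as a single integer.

Answer: 6

Derivation:
Step 0 (initial): 3 infected
Step 1: +8 new -> 11 infected
Step 2: +10 new -> 21 infected
Step 3: +6 new -> 27 infected
Step 4: +4 new -> 31 infected
Step 5: +1 new -> 32 infected
Step 6: +0 new -> 32 infected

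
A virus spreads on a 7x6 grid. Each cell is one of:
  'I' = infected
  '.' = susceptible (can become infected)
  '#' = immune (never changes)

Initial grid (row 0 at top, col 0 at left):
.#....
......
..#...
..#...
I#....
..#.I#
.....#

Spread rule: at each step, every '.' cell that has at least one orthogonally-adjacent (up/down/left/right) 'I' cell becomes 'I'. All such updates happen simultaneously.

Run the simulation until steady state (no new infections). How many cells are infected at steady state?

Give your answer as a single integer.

Answer: 35

Derivation:
Step 0 (initial): 2 infected
Step 1: +5 new -> 7 infected
Step 2: +8 new -> 15 infected
Step 3: +8 new -> 23 infected
Step 4: +5 new -> 28 infected
Step 5: +4 new -> 32 infected
Step 6: +3 new -> 35 infected
Step 7: +0 new -> 35 infected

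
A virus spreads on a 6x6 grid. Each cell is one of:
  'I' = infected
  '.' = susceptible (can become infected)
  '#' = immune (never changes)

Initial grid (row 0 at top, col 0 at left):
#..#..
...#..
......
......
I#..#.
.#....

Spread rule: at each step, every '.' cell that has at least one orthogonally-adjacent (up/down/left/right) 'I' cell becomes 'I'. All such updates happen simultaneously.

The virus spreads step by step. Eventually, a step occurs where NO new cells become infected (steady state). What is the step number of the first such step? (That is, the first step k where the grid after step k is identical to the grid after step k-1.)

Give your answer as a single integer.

Answer: 10

Derivation:
Step 0 (initial): 1 infected
Step 1: +2 new -> 3 infected
Step 2: +2 new -> 5 infected
Step 3: +3 new -> 8 infected
Step 4: +4 new -> 12 infected
Step 5: +6 new -> 18 infected
Step 6: +4 new -> 22 infected
Step 7: +4 new -> 26 infected
Step 8: +3 new -> 29 infected
Step 9: +1 new -> 30 infected
Step 10: +0 new -> 30 infected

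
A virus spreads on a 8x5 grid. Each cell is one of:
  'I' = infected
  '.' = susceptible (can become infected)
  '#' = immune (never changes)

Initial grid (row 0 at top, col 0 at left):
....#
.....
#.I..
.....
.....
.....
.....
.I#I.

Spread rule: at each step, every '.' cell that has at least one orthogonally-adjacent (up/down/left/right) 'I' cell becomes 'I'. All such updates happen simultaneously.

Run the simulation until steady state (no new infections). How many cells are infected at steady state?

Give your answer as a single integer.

Answer: 37

Derivation:
Step 0 (initial): 3 infected
Step 1: +8 new -> 11 infected
Step 2: +12 new -> 23 infected
Step 3: +11 new -> 34 infected
Step 4: +3 new -> 37 infected
Step 5: +0 new -> 37 infected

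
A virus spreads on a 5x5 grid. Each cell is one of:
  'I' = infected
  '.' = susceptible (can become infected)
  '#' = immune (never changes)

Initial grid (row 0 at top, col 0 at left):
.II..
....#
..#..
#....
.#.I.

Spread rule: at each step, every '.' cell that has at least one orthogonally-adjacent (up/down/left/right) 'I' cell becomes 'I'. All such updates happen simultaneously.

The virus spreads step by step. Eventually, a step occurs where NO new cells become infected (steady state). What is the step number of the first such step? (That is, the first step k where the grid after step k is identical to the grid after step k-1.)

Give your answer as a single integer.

Answer: 4

Derivation:
Step 0 (initial): 3 infected
Step 1: +7 new -> 10 infected
Step 2: +7 new -> 17 infected
Step 3: +3 new -> 20 infected
Step 4: +0 new -> 20 infected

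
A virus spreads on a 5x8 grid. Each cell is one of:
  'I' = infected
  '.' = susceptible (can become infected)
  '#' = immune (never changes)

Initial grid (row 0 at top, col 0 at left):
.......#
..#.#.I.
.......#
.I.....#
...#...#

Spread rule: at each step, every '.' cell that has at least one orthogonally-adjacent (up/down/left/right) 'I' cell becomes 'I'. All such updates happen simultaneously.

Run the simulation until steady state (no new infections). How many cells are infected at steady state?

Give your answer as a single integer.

Answer: 33

Derivation:
Step 0 (initial): 2 infected
Step 1: +8 new -> 10 infected
Step 2: +9 new -> 19 infected
Step 3: +8 new -> 27 infected
Step 4: +6 new -> 33 infected
Step 5: +0 new -> 33 infected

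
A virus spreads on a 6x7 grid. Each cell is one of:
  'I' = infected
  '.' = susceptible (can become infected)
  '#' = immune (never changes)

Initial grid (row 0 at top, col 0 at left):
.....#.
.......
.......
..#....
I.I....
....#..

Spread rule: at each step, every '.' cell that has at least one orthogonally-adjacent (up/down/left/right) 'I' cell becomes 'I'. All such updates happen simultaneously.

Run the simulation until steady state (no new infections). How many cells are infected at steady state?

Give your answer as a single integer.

Answer: 39

Derivation:
Step 0 (initial): 2 infected
Step 1: +5 new -> 7 infected
Step 2: +6 new -> 13 infected
Step 3: +5 new -> 18 infected
Step 4: +8 new -> 26 infected
Step 5: +7 new -> 33 infected
Step 6: +4 new -> 37 infected
Step 7: +1 new -> 38 infected
Step 8: +1 new -> 39 infected
Step 9: +0 new -> 39 infected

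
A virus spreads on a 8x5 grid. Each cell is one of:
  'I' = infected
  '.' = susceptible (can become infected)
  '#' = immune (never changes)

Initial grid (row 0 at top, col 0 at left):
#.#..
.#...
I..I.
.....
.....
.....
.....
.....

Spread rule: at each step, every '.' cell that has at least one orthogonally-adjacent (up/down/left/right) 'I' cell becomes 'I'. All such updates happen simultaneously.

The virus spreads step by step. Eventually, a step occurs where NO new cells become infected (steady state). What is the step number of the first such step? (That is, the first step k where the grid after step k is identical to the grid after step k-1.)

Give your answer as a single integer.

Answer: 7

Derivation:
Step 0 (initial): 2 infected
Step 1: +7 new -> 9 infected
Step 2: +8 new -> 17 infected
Step 3: +6 new -> 23 infected
Step 4: +5 new -> 28 infected
Step 5: +5 new -> 33 infected
Step 6: +3 new -> 36 infected
Step 7: +0 new -> 36 infected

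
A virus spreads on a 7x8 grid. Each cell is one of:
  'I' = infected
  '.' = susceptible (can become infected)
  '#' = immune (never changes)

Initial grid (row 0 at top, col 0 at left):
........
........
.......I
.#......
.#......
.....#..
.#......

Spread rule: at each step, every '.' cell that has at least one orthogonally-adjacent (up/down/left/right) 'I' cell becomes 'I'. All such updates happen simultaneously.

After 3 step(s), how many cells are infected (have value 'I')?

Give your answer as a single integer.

Step 0 (initial): 1 infected
Step 1: +3 new -> 4 infected
Step 2: +5 new -> 9 infected
Step 3: +6 new -> 15 infected

Answer: 15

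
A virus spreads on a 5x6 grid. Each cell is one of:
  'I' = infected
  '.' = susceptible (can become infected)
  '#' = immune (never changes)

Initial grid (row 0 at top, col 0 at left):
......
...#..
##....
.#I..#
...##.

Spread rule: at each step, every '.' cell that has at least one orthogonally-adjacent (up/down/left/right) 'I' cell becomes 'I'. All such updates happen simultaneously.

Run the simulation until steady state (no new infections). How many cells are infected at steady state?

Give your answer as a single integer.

Step 0 (initial): 1 infected
Step 1: +3 new -> 4 infected
Step 2: +4 new -> 8 infected
Step 3: +4 new -> 12 infected
Step 4: +6 new -> 18 infected
Step 5: +3 new -> 21 infected
Step 6: +1 new -> 22 infected
Step 7: +0 new -> 22 infected

Answer: 22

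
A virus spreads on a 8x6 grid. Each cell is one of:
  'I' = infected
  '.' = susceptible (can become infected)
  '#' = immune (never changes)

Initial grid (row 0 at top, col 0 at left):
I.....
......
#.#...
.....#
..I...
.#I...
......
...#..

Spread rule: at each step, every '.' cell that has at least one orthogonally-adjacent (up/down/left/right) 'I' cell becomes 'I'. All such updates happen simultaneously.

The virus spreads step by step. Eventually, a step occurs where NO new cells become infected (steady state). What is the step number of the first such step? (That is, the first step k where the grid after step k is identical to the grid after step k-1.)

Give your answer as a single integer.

Answer: 7

Derivation:
Step 0 (initial): 3 infected
Step 1: +7 new -> 10 infected
Step 2: +10 new -> 20 infected
Step 3: +12 new -> 32 infected
Step 4: +6 new -> 38 infected
Step 5: +4 new -> 42 infected
Step 6: +1 new -> 43 infected
Step 7: +0 new -> 43 infected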